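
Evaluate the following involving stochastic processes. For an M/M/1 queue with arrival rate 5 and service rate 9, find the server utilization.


rho = lambda/mu
= 5/9
= 0.5556

0.5556


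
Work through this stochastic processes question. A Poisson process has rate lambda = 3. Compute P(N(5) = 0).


P(N(t)=k) = (lambda*t)^k * exp(-lambda*t) / k!
lambda*t = 15
= 15^0 * exp(-15) / 0!
= 1 * 3.0590e-07 / 1
= 3.0590e-07

3.0590e-07


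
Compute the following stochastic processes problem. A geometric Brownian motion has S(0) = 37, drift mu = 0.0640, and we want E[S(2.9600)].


E[S(t)] = S(0) * exp(mu * t)
= 37 * exp(0.0640 * 2.9600)
= 37 * 1.2086
= 44.7172

44.7172


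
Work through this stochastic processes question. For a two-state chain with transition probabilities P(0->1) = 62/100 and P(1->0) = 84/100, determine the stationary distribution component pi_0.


Stationary distribution: pi_0 = p10/(p01+p10), pi_1 = p01/(p01+p10)
p01 = 0.6200, p10 = 0.8400
pi_0 = 0.5753

0.5753


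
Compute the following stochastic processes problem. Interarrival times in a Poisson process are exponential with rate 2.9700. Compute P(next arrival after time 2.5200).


P(X > t) = exp(-lambda * t)
= exp(-2.9700 * 2.5200)
= exp(-7.4844) = 5.6178e-04

5.6178e-04


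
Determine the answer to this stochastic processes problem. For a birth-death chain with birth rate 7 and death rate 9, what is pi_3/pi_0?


For birth-death process, pi_n/pi_0 = (lambda/mu)^n
= (7/9)^3
= 0.4705

0.4705


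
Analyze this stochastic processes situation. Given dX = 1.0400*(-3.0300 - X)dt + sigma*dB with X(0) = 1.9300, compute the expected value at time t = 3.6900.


E[X(t)] = mu + (X(0) - mu)*exp(-theta*t)
= -3.0300 + (1.9300 - -3.0300)*exp(-1.0400*3.6900)
= -3.0300 + 4.9600 * 0.0215
= -2.9231

-2.9231


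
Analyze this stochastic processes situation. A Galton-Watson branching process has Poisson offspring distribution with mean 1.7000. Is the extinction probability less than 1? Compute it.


Since mu = 1.7000 > 1, extinction prob q < 1.
Solve s = exp(mu*(s-1)) iteratively.
q = 0.3088

0.3088


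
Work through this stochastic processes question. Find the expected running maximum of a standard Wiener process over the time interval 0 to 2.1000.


E(max B(s)) = sqrt(2t/pi)
= sqrt(2*2.1000/pi)
= sqrt(1.3369)
= 1.1562

1.1562


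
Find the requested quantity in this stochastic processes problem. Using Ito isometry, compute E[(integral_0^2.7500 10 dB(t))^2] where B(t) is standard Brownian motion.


By Ito isometry: E[(int f dB)^2] = int f^2 dt
= 10^2 * 2.7500
= 100 * 2.7500 = 275.0000

275.0000


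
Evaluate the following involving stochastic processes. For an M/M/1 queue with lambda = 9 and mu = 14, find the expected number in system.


rho = 9/14 = 0.6429
L = rho/(1-rho)
= 0.6429/0.3571
= 1.8000

1.8000


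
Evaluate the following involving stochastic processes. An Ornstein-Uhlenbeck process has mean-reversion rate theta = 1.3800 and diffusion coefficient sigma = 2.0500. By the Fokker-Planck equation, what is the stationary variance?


Stationary variance = sigma^2 / (2*theta)
= 2.0500^2 / (2*1.3800)
= 4.2025 / 2.7600
= 1.5226

1.5226


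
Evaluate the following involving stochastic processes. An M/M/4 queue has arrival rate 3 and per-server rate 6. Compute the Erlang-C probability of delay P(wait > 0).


a = lambda/mu = 0.5000
rho = a/c = 0.1250
Erlang-C formula applied:
C(c,a) = 0.0018

0.0018


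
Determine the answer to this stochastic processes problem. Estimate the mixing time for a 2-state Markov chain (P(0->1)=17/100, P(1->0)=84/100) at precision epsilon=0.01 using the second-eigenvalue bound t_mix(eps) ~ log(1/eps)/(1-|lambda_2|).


lambda_2 = |1 - p01 - p10| = |1 - 0.1700 - 0.8400| = 0.0100
t_mix ~ log(1/eps)/(1 - |lambda_2|)
= log(100)/(1 - 0.0100) = 4.6052/0.9900
= 4.6517

4.6517


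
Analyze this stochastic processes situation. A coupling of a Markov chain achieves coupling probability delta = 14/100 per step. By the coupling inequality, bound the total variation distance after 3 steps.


TV distance bound <= (1-delta)^n
= (1 - 0.1400)^3
= 0.8600^3
= 0.6361

0.6361


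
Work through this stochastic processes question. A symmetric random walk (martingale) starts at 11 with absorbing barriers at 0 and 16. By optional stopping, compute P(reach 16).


By optional stopping theorem: E(M at tau) = M(0) = 11
P(hit 16)*16 + P(hit 0)*0 = 11
P(hit 16) = (11 - 0)/(16 - 0) = 11/16 = 0.6875

0.6875


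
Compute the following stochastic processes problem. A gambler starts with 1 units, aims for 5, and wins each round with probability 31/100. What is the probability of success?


Gambler's ruin formula:
r = q/p = 0.6900/0.3100 = 2.2258
P(win) = (1 - r^i)/(1 - r^N)
= (1 - 2.2258^1)/(1 - 2.2258^5)
= 0.0229

0.0229


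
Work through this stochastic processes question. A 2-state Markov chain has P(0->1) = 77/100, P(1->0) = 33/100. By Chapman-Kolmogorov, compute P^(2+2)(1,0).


P^4 = P^2 * P^2
Computing via matrix multiplication of the transition matrix.
Entry (1,0) of P^4 = 0.3000

0.3000


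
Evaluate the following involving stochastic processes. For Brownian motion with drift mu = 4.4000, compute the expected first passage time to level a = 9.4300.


Expected first passage time = a/mu
= 9.4300/4.4000
= 2.1432

2.1432


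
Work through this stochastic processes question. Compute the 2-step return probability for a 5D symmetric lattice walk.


P(return in 2 steps) = P(reverse first step) = 1/(2d)
= 1/10
= 0.1000

0.1000


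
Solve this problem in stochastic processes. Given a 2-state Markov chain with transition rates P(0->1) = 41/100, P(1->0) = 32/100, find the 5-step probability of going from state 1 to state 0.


Computing P^5 by matrix multiplication.
P = [[0.5900, 0.4100], [0.3200, 0.6800]]
After raising P to the power 5:
P^5(1,0) = 0.4377

0.4377


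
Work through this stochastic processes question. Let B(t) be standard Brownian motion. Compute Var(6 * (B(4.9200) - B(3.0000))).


Var(alpha*(B(t)-B(s))) = alpha^2 * (t-s)
= 6^2 * (4.9200 - 3.0000)
= 36 * 1.9200
= 69.1200

69.1200


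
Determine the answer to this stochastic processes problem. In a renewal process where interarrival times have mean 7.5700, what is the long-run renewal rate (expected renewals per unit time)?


Long-run renewal rate = 1/E(X)
= 1/7.5700
= 0.1321

0.1321


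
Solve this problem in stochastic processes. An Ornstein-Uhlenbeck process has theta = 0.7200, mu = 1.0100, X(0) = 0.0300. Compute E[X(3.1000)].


E[X(t)] = mu + (X(0) - mu)*exp(-theta*t)
= 1.0100 + (0.0300 - 1.0100)*exp(-0.7200*3.1000)
= 1.0100 + -0.9800 * 0.1073
= 0.9048

0.9048


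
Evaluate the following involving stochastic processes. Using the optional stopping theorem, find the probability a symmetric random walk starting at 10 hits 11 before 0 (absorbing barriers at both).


By optional stopping theorem: E(M at tau) = M(0) = 10
P(hit 11)*11 + P(hit 0)*0 = 10
P(hit 11) = (10 - 0)/(11 - 0) = 10/11 = 0.9091

0.9091


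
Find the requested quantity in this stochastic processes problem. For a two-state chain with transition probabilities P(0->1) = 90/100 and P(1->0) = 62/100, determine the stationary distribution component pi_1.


Stationary distribution: pi_0 = p10/(p01+p10), pi_1 = p01/(p01+p10)
p01 = 0.9000, p10 = 0.6200
pi_1 = 0.5921

0.5921


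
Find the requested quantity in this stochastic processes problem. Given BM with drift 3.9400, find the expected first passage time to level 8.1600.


Expected first passage time = a/mu
= 8.1600/3.9400
= 2.0711

2.0711


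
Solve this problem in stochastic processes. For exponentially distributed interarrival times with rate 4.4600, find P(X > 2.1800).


P(X > t) = exp(-lambda * t)
= exp(-4.4600 * 2.1800)
= exp(-9.7228) = 5.9902e-05

5.9902e-05


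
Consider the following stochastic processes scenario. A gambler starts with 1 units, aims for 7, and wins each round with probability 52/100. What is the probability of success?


Gambler's ruin formula:
r = q/p = 0.4800/0.5200 = 0.9231
P(win) = (1 - r^i)/(1 - r^N)
= (1 - 0.9231^1)/(1 - 0.9231^7)
= 0.1793

0.1793


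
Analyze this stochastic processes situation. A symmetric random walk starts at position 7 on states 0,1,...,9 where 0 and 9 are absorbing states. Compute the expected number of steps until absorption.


For symmetric RW on 0,...,N with absorbing barriers, E(i) = i*(N-i)
E(7) = 7 * 2 = 14

14


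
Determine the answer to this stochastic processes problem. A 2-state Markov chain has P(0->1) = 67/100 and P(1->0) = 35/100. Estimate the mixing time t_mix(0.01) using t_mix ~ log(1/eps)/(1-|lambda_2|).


lambda_2 = |1 - p01 - p10| = |1 - 0.6700 - 0.3500| = 0.0200
t_mix ~ log(1/eps)/(1 - |lambda_2|)
= log(100)/(1 - 0.0200) = 4.6052/0.9800
= 4.6992

4.6992


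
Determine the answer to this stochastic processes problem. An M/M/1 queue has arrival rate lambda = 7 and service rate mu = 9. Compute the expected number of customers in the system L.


rho = 7/9 = 0.7778
L = rho/(1-rho)
= 0.7778/0.2222
= 3.5000

3.5000


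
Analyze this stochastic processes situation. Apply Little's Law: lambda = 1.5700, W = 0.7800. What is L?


Little's Law: L = lambda * W
= 1.5700 * 0.7800
= 1.2246

1.2246


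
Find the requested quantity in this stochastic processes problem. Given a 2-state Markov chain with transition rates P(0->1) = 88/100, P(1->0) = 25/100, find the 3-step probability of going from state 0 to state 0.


Computing P^3 by matrix multiplication.
P = [[0.1200, 0.8800], [0.2500, 0.7500]]
After raising P to the power 3:
P^3(0,0) = 0.2195

0.2195


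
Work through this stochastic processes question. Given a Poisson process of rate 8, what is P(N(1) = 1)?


P(N(t)=k) = (lambda*t)^k * exp(-lambda*t) / k!
lambda*t = 8
= 8^1 * exp(-8) / 1!
= 8 * 3.3546e-04 / 1
= 0.0027

0.0027


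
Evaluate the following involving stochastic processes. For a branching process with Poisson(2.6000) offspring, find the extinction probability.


Since mu = 2.6000 > 1, extinction prob q < 1.
Solve s = exp(mu*(s-1)) iteratively.
q = 0.0951

0.0951


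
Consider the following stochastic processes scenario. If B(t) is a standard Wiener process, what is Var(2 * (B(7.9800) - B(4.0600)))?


Var(alpha*(B(t)-B(s))) = alpha^2 * (t-s)
= 2^2 * (7.9800 - 4.0600)
= 4 * 3.9200
= 15.6800

15.6800


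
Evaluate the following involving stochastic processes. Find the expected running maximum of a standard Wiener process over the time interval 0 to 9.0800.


E(max B(s)) = sqrt(2t/pi)
= sqrt(2*9.0800/pi)
= sqrt(5.7805)
= 2.4043

2.4043


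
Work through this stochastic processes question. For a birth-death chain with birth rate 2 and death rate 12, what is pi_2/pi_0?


For birth-death process, pi_n/pi_0 = (lambda/mu)^n
= (2/12)^2
= 0.0278

0.0278


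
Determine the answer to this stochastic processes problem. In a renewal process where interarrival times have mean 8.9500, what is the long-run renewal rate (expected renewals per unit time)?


Long-run renewal rate = 1/E(X)
= 1/8.9500
= 0.1117

0.1117


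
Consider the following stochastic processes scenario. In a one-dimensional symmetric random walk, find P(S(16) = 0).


P(S(16) = 0) = C(16,8) / 4^8
= 12870 / 65536
= 0.1964

0.1964


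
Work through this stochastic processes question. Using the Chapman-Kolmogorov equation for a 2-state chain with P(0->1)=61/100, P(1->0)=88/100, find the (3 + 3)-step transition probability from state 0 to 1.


P^6 = P^3 * P^3
Computing via matrix multiplication of the transition matrix.
Entry (0,1) of P^6 = 0.4037

0.4037


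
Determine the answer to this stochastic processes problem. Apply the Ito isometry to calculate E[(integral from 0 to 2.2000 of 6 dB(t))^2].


By Ito isometry: E[(int f dB)^2] = int f^2 dt
= 6^2 * 2.2000
= 36 * 2.2000 = 79.2000

79.2000


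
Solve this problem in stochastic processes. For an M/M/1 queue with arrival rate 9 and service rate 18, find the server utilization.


rho = lambda/mu
= 9/18
= 0.5000

0.5000


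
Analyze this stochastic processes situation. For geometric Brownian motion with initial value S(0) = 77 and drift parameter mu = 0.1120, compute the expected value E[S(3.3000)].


E[S(t)] = S(0) * exp(mu * t)
= 77 * exp(0.1120 * 3.3000)
= 77 * 1.4472
= 111.4310

111.4310


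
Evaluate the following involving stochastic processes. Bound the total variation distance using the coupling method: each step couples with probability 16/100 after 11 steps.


TV distance bound <= (1-delta)^n
= (1 - 0.1600)^11
= 0.8400^11
= 0.1469

0.1469


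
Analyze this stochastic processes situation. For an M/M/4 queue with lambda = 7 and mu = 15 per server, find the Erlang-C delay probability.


a = lambda/mu = 0.4667
rho = a/c = 0.1167
Erlang-C formula applied:
C(c,a) = 0.0014

0.0014


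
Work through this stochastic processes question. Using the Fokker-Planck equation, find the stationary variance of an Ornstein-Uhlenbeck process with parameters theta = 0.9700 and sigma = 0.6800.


Stationary variance = sigma^2 / (2*theta)
= 0.6800^2 / (2*0.9700)
= 0.4624 / 1.9400
= 0.2384

0.2384


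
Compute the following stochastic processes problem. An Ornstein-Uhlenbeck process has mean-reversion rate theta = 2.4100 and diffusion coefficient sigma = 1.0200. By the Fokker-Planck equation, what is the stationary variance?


Stationary variance = sigma^2 / (2*theta)
= 1.0200^2 / (2*2.4100)
= 1.0404 / 4.8200
= 0.2159

0.2159


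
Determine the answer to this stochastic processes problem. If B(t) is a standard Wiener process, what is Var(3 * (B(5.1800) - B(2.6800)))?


Var(alpha*(B(t)-B(s))) = alpha^2 * (t-s)
= 3^2 * (5.1800 - 2.6800)
= 9 * 2.5000
= 22.5000

22.5000


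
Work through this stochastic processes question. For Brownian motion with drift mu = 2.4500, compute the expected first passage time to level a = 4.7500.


Expected first passage time = a/mu
= 4.7500/2.4500
= 1.9388

1.9388


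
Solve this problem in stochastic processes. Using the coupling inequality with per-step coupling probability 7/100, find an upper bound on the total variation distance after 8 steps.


TV distance bound <= (1-delta)^n
= (1 - 0.0700)^8
= 0.9300^8
= 0.5596

0.5596


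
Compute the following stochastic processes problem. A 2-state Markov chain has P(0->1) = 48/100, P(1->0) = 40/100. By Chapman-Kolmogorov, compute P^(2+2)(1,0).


P^4 = P^2 * P^2
Computing via matrix multiplication of the transition matrix.
Entry (1,0) of P^4 = 0.4545

0.4545


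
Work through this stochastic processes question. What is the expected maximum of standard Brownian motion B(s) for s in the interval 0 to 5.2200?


E(max B(s)) = sqrt(2t/pi)
= sqrt(2*5.2200/pi)
= sqrt(3.3232)
= 1.8230

1.8230


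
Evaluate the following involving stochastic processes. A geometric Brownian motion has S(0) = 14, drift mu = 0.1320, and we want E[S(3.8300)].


E[S(t)] = S(0) * exp(mu * t)
= 14 * exp(0.1320 * 3.8300)
= 14 * 1.6579
= 23.2108

23.2108


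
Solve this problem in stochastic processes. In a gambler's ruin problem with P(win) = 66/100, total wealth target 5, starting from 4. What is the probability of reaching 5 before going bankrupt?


Gambler's ruin formula:
r = q/p = 0.3400/0.6600 = 0.5152
P(win) = (1 - r^i)/(1 - r^N)
= (1 - 0.5152^4)/(1 - 0.5152^5)
= 0.9646

0.9646


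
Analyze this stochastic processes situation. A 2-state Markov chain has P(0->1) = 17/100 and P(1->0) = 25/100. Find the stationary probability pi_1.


Stationary distribution: pi_0 = p10/(p01+p10), pi_1 = p01/(p01+p10)
p01 = 0.1700, p10 = 0.2500
pi_1 = 0.4048

0.4048


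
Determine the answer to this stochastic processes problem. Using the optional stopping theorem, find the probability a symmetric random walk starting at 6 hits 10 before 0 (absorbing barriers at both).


By optional stopping theorem: E(M at tau) = M(0) = 6
P(hit 10)*10 + P(hit 0)*0 = 6
P(hit 10) = (6 - 0)/(10 - 0) = 3/5 = 0.6000

0.6000


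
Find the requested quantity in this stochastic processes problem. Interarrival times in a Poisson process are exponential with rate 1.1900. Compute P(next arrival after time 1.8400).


P(X > t) = exp(-lambda * t)
= exp(-1.1900 * 1.8400)
= exp(-2.1896) = 0.1120

0.1120


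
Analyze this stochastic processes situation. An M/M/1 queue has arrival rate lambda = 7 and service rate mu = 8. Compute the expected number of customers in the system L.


rho = 7/8 = 0.8750
L = rho/(1-rho)
= 0.8750/0.1250
= 7.0000

7.0000


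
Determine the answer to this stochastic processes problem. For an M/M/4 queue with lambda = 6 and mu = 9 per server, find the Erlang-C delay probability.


a = lambda/mu = 0.6667
rho = a/c = 0.1667
Erlang-C formula applied:
C(c,a) = 0.0051

0.0051


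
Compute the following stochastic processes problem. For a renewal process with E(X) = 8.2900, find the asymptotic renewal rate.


Long-run renewal rate = 1/E(X)
= 1/8.2900
= 0.1206

0.1206


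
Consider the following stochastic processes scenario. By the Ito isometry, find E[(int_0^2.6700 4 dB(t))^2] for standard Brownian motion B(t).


By Ito isometry: E[(int f dB)^2] = int f^2 dt
= 4^2 * 2.6700
= 16 * 2.6700 = 42.7200

42.7200


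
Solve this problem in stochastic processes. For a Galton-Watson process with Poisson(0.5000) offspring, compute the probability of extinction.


Since mu = 0.5000 <= 1, extinction probability = 1.

1.0000


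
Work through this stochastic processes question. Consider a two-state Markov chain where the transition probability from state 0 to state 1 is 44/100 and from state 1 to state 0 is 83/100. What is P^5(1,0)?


Computing P^5 by matrix multiplication.
P = [[0.5600, 0.4400], [0.8300, 0.1700]]
After raising P to the power 5:
P^5(1,0) = 0.6545

0.6545


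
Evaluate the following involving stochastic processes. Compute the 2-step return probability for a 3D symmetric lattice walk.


P(return in 2 steps) = P(reverse first step) = 1/(2d)
= 1/6
= 0.1667

0.1667


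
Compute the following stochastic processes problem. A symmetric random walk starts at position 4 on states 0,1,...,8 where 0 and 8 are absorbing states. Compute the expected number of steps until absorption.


For symmetric RW on 0,...,N with absorbing barriers, E(i) = i*(N-i)
E(4) = 4 * 4 = 16

16


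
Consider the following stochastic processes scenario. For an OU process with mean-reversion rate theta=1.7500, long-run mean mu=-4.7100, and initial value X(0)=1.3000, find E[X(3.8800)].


E[X(t)] = mu + (X(0) - mu)*exp(-theta*t)
= -4.7100 + (1.3000 - -4.7100)*exp(-1.7500*3.8800)
= -4.7100 + 6.0100 * 0.0011
= -4.7032

-4.7032


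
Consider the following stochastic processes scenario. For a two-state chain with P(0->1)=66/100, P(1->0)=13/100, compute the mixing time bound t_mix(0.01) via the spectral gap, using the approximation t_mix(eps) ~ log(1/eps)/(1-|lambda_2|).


lambda_2 = |1 - p01 - p10| = |1 - 0.6600 - 0.1300| = 0.2100
t_mix ~ log(1/eps)/(1 - |lambda_2|)
= log(100)/(1 - 0.2100) = 4.6052/0.7900
= 5.8293

5.8293


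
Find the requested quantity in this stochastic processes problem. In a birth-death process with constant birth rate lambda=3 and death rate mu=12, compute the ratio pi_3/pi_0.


For birth-death process, pi_n/pi_0 = (lambda/mu)^n
= (3/12)^3
= 0.0156

0.0156


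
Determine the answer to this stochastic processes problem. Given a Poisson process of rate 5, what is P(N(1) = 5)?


P(N(t)=k) = (lambda*t)^k * exp(-lambda*t) / k!
lambda*t = 5
= 5^5 * exp(-5) / 5!
= 3125 * 0.0067 / 120
= 0.1755

0.1755


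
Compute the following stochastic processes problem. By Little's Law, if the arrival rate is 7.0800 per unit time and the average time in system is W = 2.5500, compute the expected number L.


Little's Law: L = lambda * W
= 7.0800 * 2.5500
= 18.0540

18.0540


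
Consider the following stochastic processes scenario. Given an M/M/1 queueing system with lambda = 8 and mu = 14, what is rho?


rho = lambda/mu
= 8/14
= 0.5714

0.5714


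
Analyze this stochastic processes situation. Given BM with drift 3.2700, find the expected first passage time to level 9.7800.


Expected first passage time = a/mu
= 9.7800/3.2700
= 2.9908

2.9908


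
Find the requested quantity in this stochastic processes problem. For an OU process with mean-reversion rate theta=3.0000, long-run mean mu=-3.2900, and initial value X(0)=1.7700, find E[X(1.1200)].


E[X(t)] = mu + (X(0) - mu)*exp(-theta*t)
= -3.2900 + (1.7700 - -3.2900)*exp(-3.0000*1.1200)
= -3.2900 + 5.0600 * 0.0347
= -3.1142

-3.1142


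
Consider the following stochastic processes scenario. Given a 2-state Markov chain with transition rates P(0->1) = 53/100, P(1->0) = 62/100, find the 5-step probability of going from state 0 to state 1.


Computing P^5 by matrix multiplication.
P = [[0.4700, 0.5300], [0.6200, 0.3800]]
After raising P to the power 5:
P^5(0,1) = 0.4609

0.4609


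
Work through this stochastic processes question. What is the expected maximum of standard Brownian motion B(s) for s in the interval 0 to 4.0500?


E(max B(s)) = sqrt(2t/pi)
= sqrt(2*4.0500/pi)
= sqrt(2.5783)
= 1.6057

1.6057


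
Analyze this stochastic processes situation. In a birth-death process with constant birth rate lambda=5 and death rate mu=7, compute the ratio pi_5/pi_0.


For birth-death process, pi_n/pi_0 = (lambda/mu)^n
= (5/7)^5
= 0.1859

0.1859


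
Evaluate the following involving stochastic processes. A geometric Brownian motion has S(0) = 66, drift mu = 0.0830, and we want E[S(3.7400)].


E[S(t)] = S(0) * exp(mu * t)
= 66 * exp(0.0830 * 3.7400)
= 66 * 1.3640
= 90.0239

90.0239


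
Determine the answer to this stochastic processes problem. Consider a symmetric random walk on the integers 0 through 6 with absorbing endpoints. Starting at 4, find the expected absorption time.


For symmetric RW on 0,...,N with absorbing barriers, E(i) = i*(N-i)
E(4) = 4 * 2 = 8

8


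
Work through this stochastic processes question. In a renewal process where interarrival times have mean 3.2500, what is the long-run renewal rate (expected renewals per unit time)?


Long-run renewal rate = 1/E(X)
= 1/3.2500
= 0.3077

0.3077


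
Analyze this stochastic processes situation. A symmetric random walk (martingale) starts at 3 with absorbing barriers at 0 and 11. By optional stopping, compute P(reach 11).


By optional stopping theorem: E(M at tau) = M(0) = 3
P(hit 11)*11 + P(hit 0)*0 = 3
P(hit 11) = (3 - 0)/(11 - 0) = 3/11 = 0.2727

0.2727


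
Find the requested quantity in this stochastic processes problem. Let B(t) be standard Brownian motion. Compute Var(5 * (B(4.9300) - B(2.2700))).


Var(alpha*(B(t)-B(s))) = alpha^2 * (t-s)
= 5^2 * (4.9300 - 2.2700)
= 25 * 2.6600
= 66.5000

66.5000


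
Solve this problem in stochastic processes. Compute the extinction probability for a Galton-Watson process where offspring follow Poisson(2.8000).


Since mu = 2.8000 > 1, extinction prob q < 1.
Solve s = exp(mu*(s-1)) iteratively.
q = 0.0750

0.0750


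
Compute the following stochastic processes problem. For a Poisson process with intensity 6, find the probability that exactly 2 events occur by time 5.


P(N(t)=k) = (lambda*t)^k * exp(-lambda*t) / k!
lambda*t = 30
= 30^2 * exp(-30) / 2!
= 900 * 9.3576e-14 / 2
= 4.2109e-11

4.2109e-11


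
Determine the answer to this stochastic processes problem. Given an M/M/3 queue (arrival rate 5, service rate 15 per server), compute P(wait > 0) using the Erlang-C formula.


a = lambda/mu = 0.3333
rho = a/c = 0.1111
Erlang-C formula applied:
C(c,a) = 0.0050

0.0050


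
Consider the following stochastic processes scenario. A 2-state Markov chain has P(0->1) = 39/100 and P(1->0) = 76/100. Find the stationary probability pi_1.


Stationary distribution: pi_0 = p10/(p01+p10), pi_1 = p01/(p01+p10)
p01 = 0.3900, p10 = 0.7600
pi_1 = 0.3391

0.3391


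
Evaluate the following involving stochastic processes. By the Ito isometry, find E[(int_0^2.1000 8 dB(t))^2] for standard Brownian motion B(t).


By Ito isometry: E[(int f dB)^2] = int f^2 dt
= 8^2 * 2.1000
= 64 * 2.1000 = 134.4000

134.4000


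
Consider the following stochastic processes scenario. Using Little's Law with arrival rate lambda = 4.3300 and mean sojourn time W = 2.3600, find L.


Little's Law: L = lambda * W
= 4.3300 * 2.3600
= 10.2188

10.2188


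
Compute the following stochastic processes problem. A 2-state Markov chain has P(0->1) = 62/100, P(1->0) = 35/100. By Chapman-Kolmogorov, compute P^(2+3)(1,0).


P^5 = P^2 * P^3
Computing via matrix multiplication of the transition matrix.
Entry (1,0) of P^5 = 0.3608

0.3608


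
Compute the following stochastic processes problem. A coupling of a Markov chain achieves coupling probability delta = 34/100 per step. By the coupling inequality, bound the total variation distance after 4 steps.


TV distance bound <= (1-delta)^n
= (1 - 0.3400)^4
= 0.6600^4
= 0.1897

0.1897


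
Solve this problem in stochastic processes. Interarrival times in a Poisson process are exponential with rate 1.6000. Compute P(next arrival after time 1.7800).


P(X > t) = exp(-lambda * t)
= exp(-1.6000 * 1.7800)
= exp(-2.8480) = 0.0580

0.0580


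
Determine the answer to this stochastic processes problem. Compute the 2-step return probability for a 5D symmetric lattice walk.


P(return in 2 steps) = P(reverse first step) = 1/(2d)
= 1/10
= 0.1000

0.1000


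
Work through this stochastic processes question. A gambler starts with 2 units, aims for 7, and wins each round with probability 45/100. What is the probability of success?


Gambler's ruin formula:
r = q/p = 0.5500/0.4500 = 1.2222
P(win) = (1 - r^i)/(1 - r^N)
= (1 - 1.2222^2)/(1 - 1.2222^7)
= 0.1606

0.1606


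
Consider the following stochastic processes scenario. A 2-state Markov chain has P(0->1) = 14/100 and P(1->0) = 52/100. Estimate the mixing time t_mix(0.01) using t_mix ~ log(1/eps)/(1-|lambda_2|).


lambda_2 = |1 - p01 - p10| = |1 - 0.1400 - 0.5200| = 0.3400
t_mix ~ log(1/eps)/(1 - |lambda_2|)
= log(100)/(1 - 0.3400) = 4.6052/0.6600
= 6.9775

6.9775


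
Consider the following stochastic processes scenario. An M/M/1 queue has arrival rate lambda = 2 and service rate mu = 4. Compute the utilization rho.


rho = lambda/mu
= 2/4
= 0.5000

0.5000


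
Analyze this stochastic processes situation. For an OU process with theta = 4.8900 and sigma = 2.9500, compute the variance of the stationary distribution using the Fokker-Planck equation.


Stationary variance = sigma^2 / (2*theta)
= 2.9500^2 / (2*4.8900)
= 8.7025 / 9.7800
= 0.8898

0.8898


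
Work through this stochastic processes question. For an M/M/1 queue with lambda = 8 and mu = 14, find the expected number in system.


rho = 8/14 = 0.5714
L = rho/(1-rho)
= 0.5714/0.4286
= 1.3333

1.3333


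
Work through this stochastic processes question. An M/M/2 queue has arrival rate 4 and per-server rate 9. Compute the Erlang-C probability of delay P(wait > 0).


a = lambda/mu = 0.4444
rho = a/c = 0.2222
Erlang-C formula applied:
C(c,a) = 0.0808

0.0808


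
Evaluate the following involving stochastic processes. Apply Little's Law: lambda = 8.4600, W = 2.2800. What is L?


Little's Law: L = lambda * W
= 8.4600 * 2.2800
= 19.2888

19.2888


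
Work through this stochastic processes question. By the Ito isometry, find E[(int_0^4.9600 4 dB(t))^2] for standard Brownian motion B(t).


By Ito isometry: E[(int f dB)^2] = int f^2 dt
= 4^2 * 4.9600
= 16 * 4.9600 = 79.3600

79.3600


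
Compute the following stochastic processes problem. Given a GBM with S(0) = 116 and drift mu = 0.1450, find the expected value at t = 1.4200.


E[S(t)] = S(0) * exp(mu * t)
= 116 * exp(0.1450 * 1.4200)
= 116 * 1.2286
= 142.5211

142.5211


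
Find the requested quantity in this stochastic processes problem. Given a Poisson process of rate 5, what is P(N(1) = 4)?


P(N(t)=k) = (lambda*t)^k * exp(-lambda*t) / k!
lambda*t = 5
= 5^4 * exp(-5) / 4!
= 625 * 0.0067 / 24
= 0.1755

0.1755


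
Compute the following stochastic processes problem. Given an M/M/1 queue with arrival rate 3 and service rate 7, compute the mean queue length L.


rho = 3/7 = 0.4286
L = rho/(1-rho)
= 0.4286/0.5714
= 0.7500

0.7500


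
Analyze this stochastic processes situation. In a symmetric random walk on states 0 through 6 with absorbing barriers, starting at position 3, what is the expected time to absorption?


For symmetric RW on 0,...,N with absorbing barriers, E(i) = i*(N-i)
E(3) = 3 * 3 = 9

9


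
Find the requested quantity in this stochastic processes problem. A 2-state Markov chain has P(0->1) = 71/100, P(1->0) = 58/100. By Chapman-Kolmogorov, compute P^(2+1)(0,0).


P^3 = P^2 * P^1
Computing via matrix multiplication of the transition matrix.
Entry (0,0) of P^3 = 0.4362

0.4362


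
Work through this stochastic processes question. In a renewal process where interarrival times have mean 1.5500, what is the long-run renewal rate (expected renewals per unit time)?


Long-run renewal rate = 1/E(X)
= 1/1.5500
= 0.6452

0.6452


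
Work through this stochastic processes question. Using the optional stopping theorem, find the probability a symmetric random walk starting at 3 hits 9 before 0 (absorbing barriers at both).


By optional stopping theorem: E(M at tau) = M(0) = 3
P(hit 9)*9 + P(hit 0)*0 = 3
P(hit 9) = (3 - 0)/(9 - 0) = 1/3 = 0.3333

0.3333


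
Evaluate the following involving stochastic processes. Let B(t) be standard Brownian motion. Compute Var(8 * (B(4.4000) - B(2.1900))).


Var(alpha*(B(t)-B(s))) = alpha^2 * (t-s)
= 8^2 * (4.4000 - 2.1900)
= 64 * 2.2100
= 141.4400

141.4400


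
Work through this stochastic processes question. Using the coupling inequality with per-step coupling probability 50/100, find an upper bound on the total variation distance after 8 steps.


TV distance bound <= (1-delta)^n
= (1 - 0.5000)^8
= 0.5000^8
= 0.0039

0.0039


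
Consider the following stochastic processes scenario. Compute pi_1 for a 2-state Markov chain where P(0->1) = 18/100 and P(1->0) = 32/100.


Stationary distribution: pi_0 = p10/(p01+p10), pi_1 = p01/(p01+p10)
p01 = 0.1800, p10 = 0.3200
pi_1 = 0.3600

0.3600


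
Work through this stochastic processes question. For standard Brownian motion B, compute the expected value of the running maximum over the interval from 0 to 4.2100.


E(max B(s)) = sqrt(2t/pi)
= sqrt(2*4.2100/pi)
= sqrt(2.6802)
= 1.6371

1.6371


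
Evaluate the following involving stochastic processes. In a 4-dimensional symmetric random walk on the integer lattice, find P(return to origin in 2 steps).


P(return in 2 steps) = P(reverse first step) = 1/(2d)
= 1/8
= 0.1250

0.1250


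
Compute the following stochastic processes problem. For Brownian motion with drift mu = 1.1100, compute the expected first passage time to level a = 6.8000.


Expected first passage time = a/mu
= 6.8000/1.1100
= 6.1261

6.1261


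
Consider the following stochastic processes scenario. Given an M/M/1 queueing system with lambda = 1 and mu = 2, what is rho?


rho = lambda/mu
= 1/2
= 0.5000

0.5000


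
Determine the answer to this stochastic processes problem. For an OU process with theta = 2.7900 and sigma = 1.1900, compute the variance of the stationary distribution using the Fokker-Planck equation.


Stationary variance = sigma^2 / (2*theta)
= 1.1900^2 / (2*2.7900)
= 1.4161 / 5.5800
= 0.2538

0.2538


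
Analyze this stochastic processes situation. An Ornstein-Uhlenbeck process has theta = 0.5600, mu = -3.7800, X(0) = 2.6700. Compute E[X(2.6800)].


E[X(t)] = mu + (X(0) - mu)*exp(-theta*t)
= -3.7800 + (2.6700 - -3.7800)*exp(-0.5600*2.6800)
= -3.7800 + 6.4500 * 0.2230
= -2.3420

-2.3420


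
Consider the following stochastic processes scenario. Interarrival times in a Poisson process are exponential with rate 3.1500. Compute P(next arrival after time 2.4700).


P(X > t) = exp(-lambda * t)
= exp(-3.1500 * 2.4700)
= exp(-7.7805) = 4.1780e-04

4.1780e-04


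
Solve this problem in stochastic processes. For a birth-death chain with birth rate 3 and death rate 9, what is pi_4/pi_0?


For birth-death process, pi_n/pi_0 = (lambda/mu)^n
= (3/9)^4
= 0.0123

0.0123


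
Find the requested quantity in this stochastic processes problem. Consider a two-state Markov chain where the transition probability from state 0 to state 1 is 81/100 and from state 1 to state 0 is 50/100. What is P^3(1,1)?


Computing P^3 by matrix multiplication.
P = [[0.1900, 0.8100], [0.5000, 0.5000]]
After raising P to the power 3:
P^3(1,1) = 0.6069

0.6069


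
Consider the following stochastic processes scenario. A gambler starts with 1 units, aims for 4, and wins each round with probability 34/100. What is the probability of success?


Gambler's ruin formula:
r = q/p = 0.6600/0.3400 = 1.9412
P(win) = (1 - r^i)/(1 - r^N)
= (1 - 1.9412^1)/(1 - 1.9412^4)
= 0.0713

0.0713


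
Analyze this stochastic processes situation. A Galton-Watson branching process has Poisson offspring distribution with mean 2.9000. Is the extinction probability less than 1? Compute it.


Since mu = 2.9000 > 1, extinction prob q < 1.
Solve s = exp(mu*(s-1)) iteratively.
q = 0.0668

0.0668


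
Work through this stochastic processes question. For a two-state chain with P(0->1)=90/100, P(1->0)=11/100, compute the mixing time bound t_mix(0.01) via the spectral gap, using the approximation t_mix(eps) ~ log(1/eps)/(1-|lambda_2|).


lambda_2 = |1 - p01 - p10| = |1 - 0.9000 - 0.1100| = 0.0100
t_mix ~ log(1/eps)/(1 - |lambda_2|)
= log(100)/(1 - 0.0100) = 4.6052/0.9900
= 4.6517

4.6517


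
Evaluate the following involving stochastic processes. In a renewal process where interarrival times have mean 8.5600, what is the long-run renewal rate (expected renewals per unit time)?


Long-run renewal rate = 1/E(X)
= 1/8.5600
= 0.1168

0.1168


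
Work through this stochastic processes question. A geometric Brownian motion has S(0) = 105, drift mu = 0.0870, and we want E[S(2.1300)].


E[S(t)] = S(0) * exp(mu * t)
= 105 * exp(0.0870 * 2.1300)
= 105 * 1.2036
= 126.3771

126.3771


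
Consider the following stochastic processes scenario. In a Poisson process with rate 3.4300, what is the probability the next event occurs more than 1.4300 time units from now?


P(X > t) = exp(-lambda * t)
= exp(-3.4300 * 1.4300)
= exp(-4.9049) = 0.0074

0.0074


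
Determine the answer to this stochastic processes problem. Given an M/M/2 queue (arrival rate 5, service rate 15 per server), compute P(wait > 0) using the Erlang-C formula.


a = lambda/mu = 0.3333
rho = a/c = 0.1667
Erlang-C formula applied:
C(c,a) = 0.0476

0.0476


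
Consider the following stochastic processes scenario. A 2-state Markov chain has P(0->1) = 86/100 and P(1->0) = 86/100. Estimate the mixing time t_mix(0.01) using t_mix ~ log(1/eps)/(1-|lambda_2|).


lambda_2 = |1 - p01 - p10| = |1 - 0.8600 - 0.8600| = 0.7200
t_mix ~ log(1/eps)/(1 - |lambda_2|)
= log(100)/(1 - 0.7200) = 4.6052/0.2800
= 16.4470

16.4470


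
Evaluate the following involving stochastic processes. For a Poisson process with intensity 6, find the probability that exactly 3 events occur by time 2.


P(N(t)=k) = (lambda*t)^k * exp(-lambda*t) / k!
lambda*t = 12
= 12^3 * exp(-12) / 3!
= 1728 * 6.1442e-06 / 6
= 0.0018

0.0018


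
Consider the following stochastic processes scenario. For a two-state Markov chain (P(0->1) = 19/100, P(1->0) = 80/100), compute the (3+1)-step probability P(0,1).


P^4 = P^3 * P^1
Computing via matrix multiplication of the transition matrix.
Entry (0,1) of P^4 = 0.1919

0.1919


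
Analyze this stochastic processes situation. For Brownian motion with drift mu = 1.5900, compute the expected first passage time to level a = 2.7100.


Expected first passage time = a/mu
= 2.7100/1.5900
= 1.7044

1.7044


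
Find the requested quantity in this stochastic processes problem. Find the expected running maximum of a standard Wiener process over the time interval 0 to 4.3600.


E(max B(s)) = sqrt(2t/pi)
= sqrt(2*4.3600/pi)
= sqrt(2.7757)
= 1.6660

1.6660


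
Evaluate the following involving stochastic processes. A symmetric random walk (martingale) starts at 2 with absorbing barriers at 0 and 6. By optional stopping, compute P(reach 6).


By optional stopping theorem: E(M at tau) = M(0) = 2
P(hit 6)*6 + P(hit 0)*0 = 2
P(hit 6) = (2 - 0)/(6 - 0) = 1/3 = 0.3333

0.3333


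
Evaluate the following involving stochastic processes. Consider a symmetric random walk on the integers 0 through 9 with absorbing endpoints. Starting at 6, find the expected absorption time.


For symmetric RW on 0,...,N with absorbing barriers, E(i) = i*(N-i)
E(6) = 6 * 3 = 18

18


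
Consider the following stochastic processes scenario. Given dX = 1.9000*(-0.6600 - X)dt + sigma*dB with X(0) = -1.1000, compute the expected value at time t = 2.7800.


E[X(t)] = mu + (X(0) - mu)*exp(-theta*t)
= -0.6600 + (-1.1000 - -0.6600)*exp(-1.9000*2.7800)
= -0.6600 + -0.4400 * 0.0051
= -0.6622

-0.6622


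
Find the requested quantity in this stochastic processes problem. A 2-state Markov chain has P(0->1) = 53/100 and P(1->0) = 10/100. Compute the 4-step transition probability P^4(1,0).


Computing P^4 by matrix multiplication.
P = [[0.4700, 0.5300], [0.1000, 0.9000]]
After raising P to the power 4:
P^4(1,0) = 0.1558

0.1558


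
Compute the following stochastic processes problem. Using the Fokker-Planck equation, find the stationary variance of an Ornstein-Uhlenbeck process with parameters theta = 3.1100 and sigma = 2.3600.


Stationary variance = sigma^2 / (2*theta)
= 2.3600^2 / (2*3.1100)
= 5.5696 / 6.2200
= 0.8954

0.8954


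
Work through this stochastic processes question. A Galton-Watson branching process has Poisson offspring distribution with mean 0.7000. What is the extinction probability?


Since mu = 0.7000 <= 1, extinction probability = 1.

1.0000


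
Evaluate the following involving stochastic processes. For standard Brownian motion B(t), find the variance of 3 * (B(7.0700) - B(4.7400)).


Var(alpha*(B(t)-B(s))) = alpha^2 * (t-s)
= 3^2 * (7.0700 - 4.7400)
= 9 * 2.3300
= 20.9700

20.9700


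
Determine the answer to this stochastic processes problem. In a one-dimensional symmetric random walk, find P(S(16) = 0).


P(S(16) = 0) = C(16,8) / 4^8
= 12870 / 65536
= 0.1964

0.1964


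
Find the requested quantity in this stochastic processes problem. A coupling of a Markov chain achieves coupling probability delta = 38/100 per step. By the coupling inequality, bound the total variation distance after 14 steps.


TV distance bound <= (1-delta)^n
= (1 - 0.3800)^14
= 0.6200^14
= 0.0012

0.0012


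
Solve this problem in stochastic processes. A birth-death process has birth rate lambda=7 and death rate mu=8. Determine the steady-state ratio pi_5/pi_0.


For birth-death process, pi_n/pi_0 = (lambda/mu)^n
= (7/8)^5
= 0.5129

0.5129


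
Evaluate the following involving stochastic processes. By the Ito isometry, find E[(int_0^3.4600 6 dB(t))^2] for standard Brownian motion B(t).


By Ito isometry: E[(int f dB)^2] = int f^2 dt
= 6^2 * 3.4600
= 36 * 3.4600 = 124.5600

124.5600


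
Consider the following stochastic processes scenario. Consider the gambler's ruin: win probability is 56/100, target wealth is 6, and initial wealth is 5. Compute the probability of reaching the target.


Gambler's ruin formula:
r = q/p = 0.4400/0.5600 = 0.7857
P(win) = (1 - r^i)/(1 - r^N)
= (1 - 0.7857^5)/(1 - 0.7857^6)
= 0.9161

0.9161


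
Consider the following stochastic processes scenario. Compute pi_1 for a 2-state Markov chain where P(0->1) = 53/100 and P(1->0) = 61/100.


Stationary distribution: pi_0 = p10/(p01+p10), pi_1 = p01/(p01+p10)
p01 = 0.5300, p10 = 0.6100
pi_1 = 0.4649

0.4649
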